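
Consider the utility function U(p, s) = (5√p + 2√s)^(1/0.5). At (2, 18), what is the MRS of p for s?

For CES with ρ = 0.5, MRS = (5/2)·√(s/p).
At (2, 18): MRS = 7.5.
The indifference curve has slope −7.5 at this bundle.

MRS = 7.5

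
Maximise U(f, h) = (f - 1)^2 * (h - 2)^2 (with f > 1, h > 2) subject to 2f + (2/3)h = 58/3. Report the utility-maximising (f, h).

MU_f = 2·(f−1)·(h−2)^2, MU_h = 2·(f−1)^2·(h−2).
MRS = (h−2)/(f−1).
Tangency: set MRS = p_f/p_h = 2/(2/3) = 3.
So (h − 2)/(f − 1) = 3, i.e. (h − 2) = 3·(f − 1).
Rewrite the budget in excess-of-subsistence terms: 2·(f − 1) + (2/3)·(h − 2) = 58/3 − 2·1 − (2/3)·2 = 16.
Substituting, 4·(f − 1) = 16, so f − 1 = 4 and f* = 5.
Then h − 2 = 3·4 = 12, so h* = 14.

f* = 5, h* = 14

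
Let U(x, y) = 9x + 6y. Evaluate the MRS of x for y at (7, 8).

MRS = 1.5

MU_x = 9, MU_y = 6, so MRS = 9/6 = 1.5 at every bundle.
At (7, 8): MRS = 1.5.
The indifference curve has slope −1.5 at this bundle.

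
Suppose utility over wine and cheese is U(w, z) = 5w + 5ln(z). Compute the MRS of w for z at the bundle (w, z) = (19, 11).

MU_w = 5, MU_z = 5/z.
MRS = 5 ÷ (5/z).
At (19, 11): MRS = 11.
The indifference curve has slope −11 at this bundle.

MRS = 11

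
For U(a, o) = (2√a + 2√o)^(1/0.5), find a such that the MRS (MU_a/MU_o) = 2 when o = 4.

For CES with ρ = 0.5, MRS = √(o/a).
Setting √(4/a) = 2 gives 4/a = 4 and a = 1.

a = 1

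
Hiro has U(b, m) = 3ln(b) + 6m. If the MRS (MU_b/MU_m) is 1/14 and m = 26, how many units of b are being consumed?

MU_b = 3/b, MU_m = 6.
MRS = 3/b ÷ 6.
MRS depends only on b: 0.5/b = 1/14 ⇒ b = 0.5/(1/14) = 7.

b = 7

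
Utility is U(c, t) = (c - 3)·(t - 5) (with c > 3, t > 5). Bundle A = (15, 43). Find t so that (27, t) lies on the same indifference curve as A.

t = 24

U(15, 43) = 456.
Set U(27, t) = 456 and solve.
With c = 27: (27 − 3) = 24, so (t − 5) = 456/24 = 19.
So t = 5 + 19 = 24.
Check: U(27, 24) = 456.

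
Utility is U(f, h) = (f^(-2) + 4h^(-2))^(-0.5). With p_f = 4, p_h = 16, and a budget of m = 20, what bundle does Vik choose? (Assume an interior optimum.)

f* = 1, h* = 1

For CES with ρ = -2, MRS = (1/4)·(h/f)^3.
Tangency: set MRS = p_f/p_h = 4/16 = 0.25.
So (h/f)^3 = 1; taking the cube root, h/f = 1, i.e. h = f.
Substitute into the budget 4·f + 16·h = 20: 20·f = 20, so f* = 1 and h* = 1.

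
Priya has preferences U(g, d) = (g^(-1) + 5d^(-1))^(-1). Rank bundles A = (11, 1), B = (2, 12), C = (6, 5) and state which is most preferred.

Bundle B

Evaluate utility at each bundle:
U(A) = 0.196.
U(B) = 1.091.
U(C) = 0.857.
Highest utility is B, so B ≻ C ≻ A.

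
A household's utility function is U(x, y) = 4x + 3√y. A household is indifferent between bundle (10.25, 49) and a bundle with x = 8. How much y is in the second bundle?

U(10.25, 49) = 62.
Set U(8, y) = 62 and solve.
With x = 8: 3√y = 62 − 4·8 = 30, so √y = 10 and y = 100.
Check: U(8, 100) = 62.

y = 100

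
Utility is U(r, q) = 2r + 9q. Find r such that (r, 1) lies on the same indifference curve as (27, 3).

r = 36

U(27, 3) = 81.
Set U(r, 1) = 81 and solve.
2r + 9·1 = 81 ⇒ 2r = 72 ⇒ r = 36.
Check: U(36, 1) = 81.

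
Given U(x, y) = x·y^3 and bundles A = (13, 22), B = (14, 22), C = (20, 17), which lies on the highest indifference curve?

Bundle B

Evaluate utility at each bundle:
U(A) = 138424.
U(B) = 149072.
U(C) = 98260.
Highest utility is B, so B ≻ A ≻ C.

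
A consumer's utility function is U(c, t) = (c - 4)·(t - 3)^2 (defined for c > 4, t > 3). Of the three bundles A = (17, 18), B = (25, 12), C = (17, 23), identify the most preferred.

Evaluate utility at each bundle:
U(A) = 2925.
U(B) = 1701.
U(C) = 5200.
Highest utility is C, so C ≻ A ≻ B.

Bundle C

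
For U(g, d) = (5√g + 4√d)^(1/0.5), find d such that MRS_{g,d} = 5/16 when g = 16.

For CES with ρ = 0.5, MRS = (5/4)·√(d/g).
Setting (5/4)·√(d/16) = 5/16 gives √(d/16) = 0.25, so d/16 = 1/16 and d = 1.

d = 1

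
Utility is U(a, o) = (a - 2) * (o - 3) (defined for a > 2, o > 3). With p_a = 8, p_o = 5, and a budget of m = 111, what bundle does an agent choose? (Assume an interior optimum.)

a* = 7, o* = 11

MU_a = (o−3), MU_o = (a−2).
MRS = (o−3)/(a−2).
Tangency: set MRS = p_a/p_o = 8/5 = 1.6.
So (o − 3)/(a − 2) = 1.6, i.e. (o − 3) = 1.6·(a − 2).
Rewrite the budget in excess-of-subsistence terms: 8·(a − 2) + 5·(o − 3) = 111 − 8·2 − 5·3 = 80.
Substituting, 16·(a − 2) = 80, so a − 2 = 5 and a* = 7.
Then o − 3 = 1.6·5 = 8, so o* = 11.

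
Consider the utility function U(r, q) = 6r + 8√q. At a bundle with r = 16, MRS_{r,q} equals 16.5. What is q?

MU_r = 6, MU_q = 8/(2√q).
MRS = 6 ÷ (8/(2√q)).
MRS depends only on q: 1.5·√q = 16.5 ⇒ √q = 16.5/1.5 = 11 ⇒ q = 121.

q = 121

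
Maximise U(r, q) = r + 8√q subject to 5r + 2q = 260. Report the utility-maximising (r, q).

MU_r = 1, MU_q = 8/(2√q).
MRS = 1 ÷ (8/(2√q)).
Tangency: set MRS = p_r/p_q = 5/2 = 2.5.
MRS depends only on q: 0.25·√q = 2.5 ⇒ √q = 2.5/0.25 = 10 ⇒ q* = 100.
From the budget, 5·r = 260 − 2·100 = 60, so r* = 12.

r* = 12, q* = 100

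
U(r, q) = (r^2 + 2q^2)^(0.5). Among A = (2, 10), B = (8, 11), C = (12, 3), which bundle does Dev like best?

Evaluate utility at each bundle:
U(A) = 14.283.
U(B) = 17.493.
U(C) = 12.728.
Highest utility is B, so B ≻ A ≻ C.

Bundle B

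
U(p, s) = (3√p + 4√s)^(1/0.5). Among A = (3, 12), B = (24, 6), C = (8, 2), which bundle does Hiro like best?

Evaluate utility at each bundle:
U(A) = 363.000.
U(B) = 600.000.
U(C) = 200.000.
Highest utility is B, so B ≻ A ≻ C.

Bundle B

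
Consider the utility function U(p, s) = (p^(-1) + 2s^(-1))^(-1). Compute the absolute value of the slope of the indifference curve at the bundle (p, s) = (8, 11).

MRS = 121/128

For CES with ρ = -1, MRS = (1/2)·(s/p)^2.
At (8, 11): MRS = 121/128.
The indifference curve has slope −121/128 at this bundle.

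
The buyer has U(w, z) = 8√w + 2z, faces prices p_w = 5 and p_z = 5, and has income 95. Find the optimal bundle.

MU_w = 8/(2√w), MU_z = 2.
MRS = 8/(2√w) ÷ 2.
Tangency: set MRS = p_w/p_z = 5/5 = 1.
MRS depends only on w: 2/√w = 1 ⇒ √w = 2/1 = 2 ⇒ w* = 4.
From the budget, 5·z = 95 − 5·4 = 75, so z* = 15.

w* = 4, z* = 15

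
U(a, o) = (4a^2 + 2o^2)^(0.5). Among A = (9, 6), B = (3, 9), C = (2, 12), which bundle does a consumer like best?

Evaluate utility at each bundle:
U(A) = 19.900.
U(B) = 14.071.
U(C) = 17.436.
Highest utility is A, so A ≻ C ≻ B.

Bundle A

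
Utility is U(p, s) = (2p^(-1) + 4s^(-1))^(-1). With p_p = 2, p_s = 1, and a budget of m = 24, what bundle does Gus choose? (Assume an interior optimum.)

p* = 6, s* = 12

For CES with ρ = -1, MRS = (2/4)·(s/p)^2.
Tangency: set MRS = p_p/p_s = 2/1 = 2.
So (s/p)^2 = 4; taking the square root, s/p = 2, i.e. s = 2·p.
Substitute into the budget 2·p + 1·s = 24: 4·p = 24, so p* = 6 and s* = 2·6 = 12.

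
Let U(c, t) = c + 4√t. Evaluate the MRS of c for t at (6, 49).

MU_c = 1, MU_t = 4/(2√t).
MRS = 1 ÷ (4/(2√t)).
At (6, 49): MRS = 3.5.
So at (6, 49) the consumer would give up 3.5 units of t for one more unit of c.

MRS = 3.5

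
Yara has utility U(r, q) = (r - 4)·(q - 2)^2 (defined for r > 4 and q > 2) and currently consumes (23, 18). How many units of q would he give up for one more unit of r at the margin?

MU_r = (q−2)^2, MU_q = 2·(r−4)·(q−2).
MRS = (1/2)·(q−2)/(r−4).
At (23, 18): MRS = 8/19.
So at (23, 18) the consumer would give up 8/19 units of q for one more unit of r.

MRS = 8/19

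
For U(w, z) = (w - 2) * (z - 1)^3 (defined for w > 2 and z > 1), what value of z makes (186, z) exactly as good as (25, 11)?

z = 6

U(25, 11) = 23000.
Set U(186, z) = 23000 and solve.
With w = 186: (186 − 2) = 184, so (z − 1)^3 = 23000/184 = 125.
Taking the cube root (with z > 1): z − 1 = 5, so z = 6.
Check: U(186, 6) = 23000.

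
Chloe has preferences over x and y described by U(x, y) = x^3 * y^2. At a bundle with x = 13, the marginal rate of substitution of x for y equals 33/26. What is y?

MU_x = 3·x^2·y^2 and MU_y = 2·x^3·y.
MRS = MU_x/MU_y = (3/2)·y/x.
Substitute x = 13: MRS = y/(26/3). Setting y/(26/3) = 33/26 gives y = (33/26)·(26/3) = 11.

y = 11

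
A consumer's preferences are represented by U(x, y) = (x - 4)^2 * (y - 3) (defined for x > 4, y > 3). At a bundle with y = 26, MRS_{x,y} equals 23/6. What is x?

x = 16

MU_x = 2·(x−4)·(y−3), MU_y = (x−4)^2.
MRS = (2/1)·(y−3)/(x−4).
Substitute y = 26: MRS = 46/(x − 4). Setting this equal to 23/6 gives x − 4 = 46/(23/6) = 12, so x = 16.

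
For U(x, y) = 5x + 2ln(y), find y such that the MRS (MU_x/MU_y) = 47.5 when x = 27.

y = 19

MU_x = 5, MU_y = 2/y.
MRS = 5 ÷ (2/y).
MRS depends only on y: 2.5·y = 47.5 ⇒ y = 47.5/2.5 = 19.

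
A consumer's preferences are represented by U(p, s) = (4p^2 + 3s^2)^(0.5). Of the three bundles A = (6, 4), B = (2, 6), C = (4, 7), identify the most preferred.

Evaluate utility at each bundle:
U(A) = 13.856.
U(B) = 11.136.
U(C) = 14.526.
Highest utility is C, so C ≻ A ≻ B.

Bundle C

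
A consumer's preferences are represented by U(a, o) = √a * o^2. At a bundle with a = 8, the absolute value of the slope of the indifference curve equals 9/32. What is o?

MU_a = 0.5·a^(-0.5)·o^2 and MU_o = 2·√a·o.
MRS = MU_a/MU_o = (0.25)·o/a.
Substitute a = 8: MRS = o/32. Setting o/32 = 9/32 gives o = (9/32)·32 = 9.

o = 9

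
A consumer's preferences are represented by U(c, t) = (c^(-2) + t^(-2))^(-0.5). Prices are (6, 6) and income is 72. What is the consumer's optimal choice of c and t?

c* = 6, t* = 6

For CES with ρ = -2, MRS = (t/c)^3.
Tangency: set MRS = p_c/p_t = 6/6 = 1.
So (t/c)^3 = 1; taking the cube root, t/c = 1, i.e. t = c.
Substitute into the budget 6·c + 6·t = 72: 12·c = 72, so c* = 6 and t* = 6.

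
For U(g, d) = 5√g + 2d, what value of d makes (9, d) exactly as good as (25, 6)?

d = 11

U(25, 6) = 37.
Set U(9, d) = 37 and solve.
With g = 9: √9 = 3, so 2d = 37 − 5·3 = 22 and d = 11.
Check: U(9, 11) = 37.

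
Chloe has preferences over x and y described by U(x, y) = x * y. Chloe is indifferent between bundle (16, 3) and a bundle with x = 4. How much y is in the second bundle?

U(16, 3) = 48.
Set U(4, y) = 48 and solve.
With x = 4: y = 48/4 = 12.
Check: U(4, 12) = 48.

y = 12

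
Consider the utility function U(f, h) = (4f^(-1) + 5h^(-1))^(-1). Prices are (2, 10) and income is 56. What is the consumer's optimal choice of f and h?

For CES with ρ = -1, MRS = (4/5)·(h/f)^2.
Tangency: set MRS = p_f/p_h = 2/10 = 0.2.
So (h/f)^2 = 0.25; taking the square root, h/f = 0.5, i.e. h = 0.5·f.
Substitute into the budget 2·f + 10·h = 56: 7·f = 56, so f* = 8 and h* = 0.5·8 = 4.

f* = 8, h* = 4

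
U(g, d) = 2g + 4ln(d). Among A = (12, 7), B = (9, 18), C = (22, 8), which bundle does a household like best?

Bundle C

Evaluate utility at each bundle:
U(A) = 31.784.
U(B) = 29.561.
U(C) = 52.318.
Highest utility is C, so C ≻ A ≻ B.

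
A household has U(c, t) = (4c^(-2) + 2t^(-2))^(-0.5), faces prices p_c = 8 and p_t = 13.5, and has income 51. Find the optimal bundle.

For CES with ρ = -2, MRS = (4/2)·(t/c)^3.
Tangency: set MRS = p_c/p_t = 8/13.5 = 16/27.
So (t/c)^3 = 8/27; taking the cube root, t/c = 2/3, i.e. t = (2/3)·c.
Substitute into the budget 8·c + 13.5·t = 51: 17·c = 51, so c* = 3 and t* = (2/3)·3 = 2.

c* = 3, t* = 2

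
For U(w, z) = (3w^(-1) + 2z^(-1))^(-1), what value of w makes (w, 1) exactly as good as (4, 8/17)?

w = 1

U depends on (w, z) only through S = 3w^(-1) + 2z^(-1), so equal utility means equal S. At (4, 8/17): S = 5.
With z = 1: 2·1^(-1) = 2, so 3w^(-1) = 5 − 2 = 3, i.e. w^(-1) = 1.
Hence w = 1/1 = 1.
Check: U(1, 1) = 0.2.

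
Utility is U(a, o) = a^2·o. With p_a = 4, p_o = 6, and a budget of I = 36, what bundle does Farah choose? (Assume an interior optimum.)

a* = 6, o* = 2

MU_a = 2·a·o and MU_o = a^2.
MRS = MU_a/MU_o = (2/1)·o/a.
Tangency: set MRS = p_a/p_o = 4/6 = 2/3.
So (2/1)·o/a = 2/3, i.e. o = (1/3)·a.
Substitute into the budget 4·a + 6·o = 36: 6·a = 36, so a* = 6.
Then o* = (1/3)·6 = 2.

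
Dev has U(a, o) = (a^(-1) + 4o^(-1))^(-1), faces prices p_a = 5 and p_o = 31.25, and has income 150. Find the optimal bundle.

a* = 5, o* = 4

For CES with ρ = -1, MRS = (1/4)·(o/a)^2.
Tangency: set MRS = p_a/p_o = 5/31.25 = 4/25.
So (o/a)^2 = 16/25; taking the square root, o/a = 0.8, i.e. o = 0.8·a.
Substitute into the budget 5·a + 31.25·o = 150: 30·a = 150, so a* = 5 and o* = 0.8·5 = 4.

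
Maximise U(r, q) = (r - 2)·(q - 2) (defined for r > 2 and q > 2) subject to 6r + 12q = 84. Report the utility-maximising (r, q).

r* = 6, q* = 4

MU_r = (q−2), MU_q = (r−2).
MRS = (q−2)/(r−2).
Tangency: set MRS = p_r/p_q = 6/12 = 0.5.
So (q − 2)/(r − 2) = 0.5, i.e. (q − 2) = 0.5·(r − 2).
Rewrite the budget in excess-of-subsistence terms: 6·(r − 2) + 12·(q − 2) = 84 − 6·2 − 12·2 = 48.
Substituting, 12·(r − 2) = 48, so r − 2 = 4 and r* = 6.
Then q − 2 = 0.5·4 = 2, so q* = 4.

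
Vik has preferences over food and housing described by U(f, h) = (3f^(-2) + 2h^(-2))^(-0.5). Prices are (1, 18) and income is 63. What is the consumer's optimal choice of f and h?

For CES with ρ = -2, MRS = (3/2)·(h/f)^3.
Tangency: set MRS = p_f/p_h = 1/18.
So (h/f)^3 = 1/27; taking the cube root, h/f = 1/3, i.e. h = (1/3)·f.
Substitute into the budget 1·f + 18·h = 63: 7·f = 63, so f* = 9 and h* = (1/3)·9 = 3.

f* = 9, h* = 3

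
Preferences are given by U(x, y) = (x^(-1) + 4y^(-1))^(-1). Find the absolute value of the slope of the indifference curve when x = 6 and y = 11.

For CES with ρ = -1, MRS = (1/4)·(y/x)^2.
At (6, 11): MRS = 121/144.
The indifference curve has slope −121/144 at this bundle.

MRS = 121/144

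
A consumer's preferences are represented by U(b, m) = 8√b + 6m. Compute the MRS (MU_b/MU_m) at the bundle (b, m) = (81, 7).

MU_b = 8/(2√b), MU_m = 6.
MRS = 8/(2√b) ÷ 6.
At (81, 7): MRS = 2/27.
So at (81, 7) the consumer would give up 2/27 units of m for one more unit of b.

MRS = 2/27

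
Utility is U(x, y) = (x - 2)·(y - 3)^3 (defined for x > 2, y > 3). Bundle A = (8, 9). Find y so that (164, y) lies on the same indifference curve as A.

y = 5

U(8, 9) = 1296.
Set U(164, y) = 1296 and solve.
With x = 164: (164 − 2) = 162, so (y − 3)^3 = 1296/162 = 8.
Taking the cube root (with y > 3): y − 3 = 2, so y = 5.
Check: U(164, 5) = 1296.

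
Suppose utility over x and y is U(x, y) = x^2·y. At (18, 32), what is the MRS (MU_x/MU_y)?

MRS = 32/9

MU_x = 2·x·y and MU_y = x^2.
MRS = MU_x/MU_y = (2/1)·y/x.
At (18, 32): MRS = 32/9.
So at (18, 32) the consumer would give up 32/9 units of y for one more unit of x.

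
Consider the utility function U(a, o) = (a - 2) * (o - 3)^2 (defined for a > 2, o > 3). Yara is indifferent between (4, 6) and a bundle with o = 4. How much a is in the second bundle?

a = 20

U(4, 6) = 18.
Set U(a, 4) = 18 and solve.
With o = 4: (4 − 3)^2 = 1, so (a − 2) = 18/1 = 18.
So a = 2 + 18 = 20.
Check: U(20, 4) = 18.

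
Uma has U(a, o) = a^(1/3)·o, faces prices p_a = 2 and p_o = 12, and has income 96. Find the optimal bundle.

MU_a = 1/3·a^(-2/3)·o and MU_o = a^(1/3).
MRS = MU_a/MU_o = (1/3)·o/a.
Tangency: set MRS = p_a/p_o = 2/12 = 1/6.
So (1/3)·o/a = 1/6, i.e. o = 0.5·a.
Substitute into the budget 2·a + 12·o = 96: 8·a = 96, so a* = 12.
Then o* = 0.5·12 = 6.

a* = 12, o* = 6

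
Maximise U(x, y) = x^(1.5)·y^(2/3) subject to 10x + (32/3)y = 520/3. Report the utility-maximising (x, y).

x* = 12, y* = 5

MU_x = 1.5·√x·y^(2/3) and MU_y = 2/3·x^(1.5)·y^(-1/3).
MRS = MU_x/MU_y = (2.25)·y/x.
Tangency: set MRS = p_x/p_y = 10/(32/3) = 15/16.
So (2.25)·y/x = 15/16, i.e. y = (5/12)·x.
Substitute into the budget 10·x + (32/3)·y = 520/3: (130/9)·x = 520/3, so x* = 12.
Then y* = (5/12)·12 = 5.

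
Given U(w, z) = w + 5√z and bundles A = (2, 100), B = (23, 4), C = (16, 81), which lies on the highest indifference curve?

Evaluate utility at each bundle:
U(A) = 52.000.
U(B) = 33.000.
U(C) = 61.000.
Highest utility is C, so C ≻ A ≻ B.

Bundle C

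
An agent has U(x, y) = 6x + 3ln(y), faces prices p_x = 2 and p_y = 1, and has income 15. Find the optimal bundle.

x* = 7, y* = 1

MU_x = 6, MU_y = 3/y.
MRS = 6 ÷ (3/y).
Tangency: set MRS = p_x/p_y = 2/1 = 2.
MRS depends only on y: 2·y = 2 ⇒ y* = 2/2 = 1.
From the budget, 2·x = 15 − 1·1 = 14, so x* = 7.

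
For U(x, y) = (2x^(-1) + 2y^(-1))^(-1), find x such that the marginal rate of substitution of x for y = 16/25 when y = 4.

For CES with ρ = -1, MRS = (y/x)^2.
Setting (4/x)^2 = 16/25 gives 4/x = 0.8 and x = 5.

x = 5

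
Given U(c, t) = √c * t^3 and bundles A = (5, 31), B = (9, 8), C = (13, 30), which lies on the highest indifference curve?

Bundle C

Evaluate utility at each bundle:
U(A) = 66614.701.
U(B) = 1536.000.
U(C) = 97349.884.
Highest utility is C, so C ≻ A ≻ B.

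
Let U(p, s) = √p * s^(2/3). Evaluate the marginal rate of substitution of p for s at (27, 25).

MRS = 25/36

MU_p = 0.5·p^(-0.5)·s^(2/3) and MU_s = 2/3·√p·s^(-1/3).
MRS = MU_p/MU_s = (0.75)·s/p.
At (27, 25): MRS = 25/36.
So at (27, 25) the consumer would give up 25/36 units of s for one more unit of p.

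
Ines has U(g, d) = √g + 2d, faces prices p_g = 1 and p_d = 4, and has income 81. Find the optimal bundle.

g* = 1, d* = 20

MU_g = 1/(2√g), MU_d = 2.
MRS = 1/(2√g) ÷ 2.
Tangency: set MRS = p_g/p_d = 1/4 = 0.25.
MRS depends only on g: 0.25/√g = 0.25 ⇒ √g = 0.25/0.25 = 1 ⇒ g* = 1.
From the budget, 4·d = 81 − 1·1 = 80, so d* = 20.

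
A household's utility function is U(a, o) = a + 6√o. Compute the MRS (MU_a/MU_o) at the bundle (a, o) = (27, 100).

MU_a = 1, MU_o = 6/(2√o).
MRS = 1 ÷ (6/(2√o)).
At (27, 100): MRS = 10/3.
That is, one extra unit of a is worth 10/3 units of o at the margin.

MRS = 10/3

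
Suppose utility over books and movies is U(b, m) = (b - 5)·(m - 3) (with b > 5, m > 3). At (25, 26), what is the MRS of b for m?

MRS = 1.15

MU_b = (m−3), MU_m = (b−5).
MRS = (m−3)/(b−5).
At (25, 26): MRS = 1.15.
That is, one extra unit of b is worth 1.15 units of m at the margin.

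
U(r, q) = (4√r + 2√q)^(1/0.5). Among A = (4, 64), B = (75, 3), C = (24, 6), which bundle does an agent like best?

Bundle B

Evaluate utility at each bundle:
U(A) = 576.000.
U(B) = 1452.000.
U(C) = 600.000.
Highest utility is B, so B ≻ C ≻ A.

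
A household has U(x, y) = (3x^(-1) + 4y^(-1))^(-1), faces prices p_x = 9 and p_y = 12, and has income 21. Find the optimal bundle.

x* = 1, y* = 1

For CES with ρ = -1, MRS = (3/4)·(y/x)^2.
Tangency: set MRS = p_x/p_y = 9/12 = 0.75.
So (y/x)^2 = 1; taking the square root, y/x = 1, i.e. y = x.
Substitute into the budget 9·x + 12·y = 21: 21·x = 21, so x* = 1 and y* = 1.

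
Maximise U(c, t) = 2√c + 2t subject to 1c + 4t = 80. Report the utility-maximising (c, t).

MU_c = 2/(2√c), MU_t = 2.
MRS = 2/(2√c) ÷ 2.
Tangency: set MRS = p_c/p_t = 1/4 = 0.25.
MRS depends only on c: 0.5/√c = 0.25 ⇒ √c = 0.5/0.25 = 2 ⇒ c* = 4.
From the budget, 4·t = 80 − 1·4 = 76, so t* = 19.

c* = 4, t* = 19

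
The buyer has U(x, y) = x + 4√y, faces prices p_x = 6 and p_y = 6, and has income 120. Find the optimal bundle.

MU_x = 1, MU_y = 4/(2√y).
MRS = 1 ÷ (4/(2√y)).
Tangency: set MRS = p_x/p_y = 6/6 = 1.
MRS depends only on y: 0.5·√y = 1 ⇒ √y = 1/0.5 = 2 ⇒ y* = 4.
From the budget, 6·x = 120 − 6·4 = 96, so x* = 16.

x* = 16, y* = 4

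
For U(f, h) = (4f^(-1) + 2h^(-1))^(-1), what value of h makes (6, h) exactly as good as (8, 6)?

h = 12

U depends on (f, h) only through S = 4f^(-1) + 2h^(-1), so equal utility means equal S. At (8, 6): S = 5/6.
With f = 6: 4·6^(-1) = 2/3, so 2h^(-1) = 5/6 − 2/3 = 1/6, i.e. h^(-1) = 1/12.
Hence h = 1/(1/12) = 12.
Check: U(6, 12) = 1.2.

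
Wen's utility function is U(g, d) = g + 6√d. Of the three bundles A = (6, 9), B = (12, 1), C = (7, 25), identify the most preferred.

Evaluate utility at each bundle:
U(A) = 24.000.
U(B) = 18.000.
U(C) = 37.000.
Highest utility is C, so C ≻ A ≻ B.

Bundle C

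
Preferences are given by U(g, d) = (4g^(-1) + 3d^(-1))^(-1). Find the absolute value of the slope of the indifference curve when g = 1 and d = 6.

MRS = 48

For CES with ρ = -1, MRS = (4/3)·(d/g)^2.
At (1, 6): MRS = 48.
That is, one extra unit of g is worth 48 units of d at the margin.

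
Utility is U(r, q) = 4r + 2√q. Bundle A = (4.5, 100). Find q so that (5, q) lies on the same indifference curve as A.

U(4.5, 100) = 38.
Set U(5, q) = 38 and solve.
With r = 5: 2√q = 38 − 4·5 = 18, so √q = 9 and q = 81.
Check: U(5, 81) = 38.

q = 81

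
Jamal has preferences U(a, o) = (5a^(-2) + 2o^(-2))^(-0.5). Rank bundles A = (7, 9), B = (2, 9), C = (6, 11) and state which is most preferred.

Evaluate utility at each bundle:
U(A) = 2.809.
U(B) = 0.886.
U(C) = 2.537.
Highest utility is A, so A ≻ C ≻ B.

Bundle A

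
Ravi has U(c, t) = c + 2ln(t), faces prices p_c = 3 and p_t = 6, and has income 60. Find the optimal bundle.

c* = 18, t* = 1

MU_c = 1, MU_t = 2/t.
MRS = 1 ÷ (2/t).
Tangency: set MRS = p_c/p_t = 3/6 = 0.5.
MRS depends only on t: 0.5·t = 0.5 ⇒ t* = 0.5/0.5 = 1.
From the budget, 3·c = 60 − 6·1 = 54, so c* = 18.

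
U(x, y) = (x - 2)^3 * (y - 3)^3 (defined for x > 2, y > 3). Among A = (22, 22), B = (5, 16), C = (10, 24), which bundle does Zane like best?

Evaluate utility at each bundle:
U(A) = 54872000.
U(B) = 59319.
U(C) = 4741632.
Highest utility is A, so A ≻ C ≻ B.

Bundle A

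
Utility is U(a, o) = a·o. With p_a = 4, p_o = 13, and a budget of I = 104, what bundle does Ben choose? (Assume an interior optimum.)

a* = 13, o* = 4

MU_a = o and MU_o = a.
MRS = MU_a/MU_o = o/a.
Tangency: set MRS = p_a/p_o = 4/13.
So o/a = 4/13, i.e. o = (4/13)·a.
Substitute into the budget 4·a + 13·o = 104: 8·a = 104, so a* = 13.
Then o* = (4/13)·13 = 4.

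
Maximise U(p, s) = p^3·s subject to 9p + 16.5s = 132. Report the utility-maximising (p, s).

p* = 11, s* = 2

MU_p = 3·p^2·s and MU_s = p^3.
MRS = MU_p/MU_s = (3/1)·s/p.
Tangency: set MRS = p_p/p_s = 9/16.5 = 6/11.
So (3/1)·s/p = 6/11, i.e. s = (2/11)·p.
Substitute into the budget 9·p + 16.5·s = 132: 12·p = 132, so p* = 11.
Then s* = (2/11)·11 = 2.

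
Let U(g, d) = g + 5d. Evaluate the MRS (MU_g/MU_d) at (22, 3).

MU_g = 1, MU_d = 5, so MRS = 1/5 = 0.2 at every bundle.
At (22, 3): MRS = 0.2.
The indifference curve has slope −0.2 at this bundle.

MRS = 0.2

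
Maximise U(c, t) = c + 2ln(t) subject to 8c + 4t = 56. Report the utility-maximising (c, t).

MU_c = 1, MU_t = 2/t.
MRS = 1 ÷ (2/t).
Tangency: set MRS = p_c/p_t = 8/4 = 2.
MRS depends only on t: 0.5·t = 2 ⇒ t* = 2/0.5 = 4.
From the budget, 8·c = 56 − 4·4 = 40, so c* = 5.

c* = 5, t* = 4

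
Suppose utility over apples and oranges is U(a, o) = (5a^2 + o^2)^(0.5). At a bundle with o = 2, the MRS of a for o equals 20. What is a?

For CES with ρ = 2, MRS = (5/1)·(o/a)^(-1).
Setting (5/1)·(2/a)^(-1) = 20 gives (2/a)^(-1) = 4, so 2/a = 0.25 and a = 8.

a = 8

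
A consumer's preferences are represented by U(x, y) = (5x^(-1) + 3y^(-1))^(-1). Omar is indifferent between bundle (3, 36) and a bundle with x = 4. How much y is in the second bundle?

y = 6

U depends on (x, y) only through S = 5x^(-1) + 3y^(-1), so equal utility means equal S. At (3, 36): S = 1.75.
With x = 4: 5·4^(-1) = 1.25, so 3y^(-1) = 1.75 − 1.25 = 0.5, i.e. y^(-1) = 1/6.
Hence y = 1/(1/6) = 6.
Check: U(4, 6) = 0.5714.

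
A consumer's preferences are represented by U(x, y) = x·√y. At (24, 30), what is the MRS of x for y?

MRS = 2.5

MU_x = √y and MU_y = 0.5·x·y^(-0.5).
MRS = MU_x/MU_y = (2)·y/x.
At (24, 30): MRS = 2.5.
So at (24, 30) the consumer would give up 2.5 units of y for one more unit of x.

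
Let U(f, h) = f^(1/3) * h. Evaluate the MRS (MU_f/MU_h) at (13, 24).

MU_f = 1/3·f^(-2/3)·h and MU_h = f^(1/3).
MRS = MU_f/MU_h = (1/3)·h/f.
At (13, 24): MRS = 8/13.
So at (13, 24) the consumer would give up 8/13 units of h for one more unit of f.

MRS = 8/13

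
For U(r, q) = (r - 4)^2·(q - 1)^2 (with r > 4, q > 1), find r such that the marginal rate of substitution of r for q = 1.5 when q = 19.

MU_r = 2·(r−4)·(q−1)^2, MU_q = 2·(r−4)^2·(q−1).
MRS = (q−1)/(r−4).
Substitute q = 19: MRS = 18/(r − 4). Setting this equal to 1.5 gives r − 4 = 18/1.5 = 12, so r = 16.

r = 16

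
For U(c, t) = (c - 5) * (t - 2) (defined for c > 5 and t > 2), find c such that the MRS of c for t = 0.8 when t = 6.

MU_c = (t−2), MU_t = (c−5).
MRS = (t−2)/(c−5).
Substitute t = 6: MRS = 4/(c − 5). Setting this equal to 0.8 gives c − 5 = 4/0.8 = 5, so c = 10.

c = 10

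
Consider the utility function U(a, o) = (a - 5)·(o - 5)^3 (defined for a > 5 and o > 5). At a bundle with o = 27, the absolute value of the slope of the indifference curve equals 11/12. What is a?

a = 13

MU_a = (o−5)^3, MU_o = 3·(a−5)·(o−5)^2.
MRS = (1/3)·(o−5)/(a−5).
Substitute o = 27: MRS = (22/3)/(a − 5). Setting this equal to 11/12 gives a − 5 = (22/3)/(11/12) = 8, so a = 13.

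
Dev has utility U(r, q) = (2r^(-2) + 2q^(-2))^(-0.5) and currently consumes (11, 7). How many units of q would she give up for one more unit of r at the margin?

For CES with ρ = -2, MRS = (q/r)^3.
At (11, 7): MRS = 343/1331.
The indifference curve has slope −343/1331 at this bundle.

MRS = 343/1331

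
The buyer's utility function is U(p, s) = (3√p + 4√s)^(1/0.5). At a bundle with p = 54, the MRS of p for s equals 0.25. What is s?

s = 6

For CES with ρ = 0.5, MRS = (3/4)·√(s/p).
Setting (3/4)·√(s/54) = 0.25 gives √(s/54) = 1/3, so s/54 = 1/9 and s = 6.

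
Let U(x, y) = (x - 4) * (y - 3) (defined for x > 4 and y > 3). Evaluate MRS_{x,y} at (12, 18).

MRS = 1.875

MU_x = (y−3), MU_y = (x−4).
MRS = (y−3)/(x−4).
At (12, 18): MRS = 1.875.
So at (12, 18) the consumer would give up 1.875 units of y for one more unit of x.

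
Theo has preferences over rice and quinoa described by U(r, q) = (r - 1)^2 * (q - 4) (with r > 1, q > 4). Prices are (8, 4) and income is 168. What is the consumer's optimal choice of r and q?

MU_r = 2·(r−1)·(q−4), MU_q = (r−1)^2.
MRS = (2/1)·(q−4)/(r−1).
Tangency: set MRS = p_r/p_q = 8/4 = 2.
So (2/1)·(q − 4)/(r − 1) = 2, i.e. (q − 4) = (r − 1).
Rewrite the budget in excess-of-subsistence terms: 8·(r − 1) + 4·(q − 4) = 168 − 8·1 − 4·4 = 144.
Substituting, 12·(r − 1) = 144, so r − 1 = 12 and r* = 13.
Then q − 4 = 12, so q* = 16.

r* = 13, q* = 16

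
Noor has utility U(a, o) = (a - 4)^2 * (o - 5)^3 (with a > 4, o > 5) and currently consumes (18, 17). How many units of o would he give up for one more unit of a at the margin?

MU_a = 2·(a−4)·(o−5)^3, MU_o = 3·(a−4)^2·(o−5)^2.
MRS = (2/3)·(o−5)/(a−4).
At (18, 17): MRS = 4/7.
That is, one extra unit of a is worth 4/7 units of o at the margin.

MRS = 4/7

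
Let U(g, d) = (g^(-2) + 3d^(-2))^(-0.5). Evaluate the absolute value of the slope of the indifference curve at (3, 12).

MRS = 64/3

For CES with ρ = -2, MRS = (1/3)·(d/g)^3.
At (3, 12): MRS = 64/3.
That is, one extra unit of g is worth 64/3 units of d at the margin.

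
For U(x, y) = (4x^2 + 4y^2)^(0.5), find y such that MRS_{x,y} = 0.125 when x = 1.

For CES with ρ = 2, MRS = (y/x)^(-1).
Setting (y/1)^(-1) = 0.125 gives y/1 = 8 and y = 8.

y = 8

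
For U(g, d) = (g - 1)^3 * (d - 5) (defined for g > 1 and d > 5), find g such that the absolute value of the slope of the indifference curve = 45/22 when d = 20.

g = 23

MU_g = 3·(g−1)^2·(d−5), MU_d = (g−1)^3.
MRS = (3/1)·(d−5)/(g−1).
Substitute d = 20: MRS = 45/(g − 1). Setting this equal to 45/22 gives g − 1 = 45/(45/22) = 22, so g = 23.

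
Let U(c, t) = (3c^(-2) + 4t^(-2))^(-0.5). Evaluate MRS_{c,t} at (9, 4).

MRS = 16/243

For CES with ρ = -2, MRS = (3/4)·(t/c)^3.
At (9, 4): MRS = 16/243.
The indifference curve has slope −16/243 at this bundle.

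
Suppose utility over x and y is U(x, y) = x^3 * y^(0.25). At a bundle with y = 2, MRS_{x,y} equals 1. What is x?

MU_x = 3·x^2·y^(0.25) and MU_y = 0.25·x^3·y^(-0.75).
MRS = MU_x/MU_y = (12)·y/x.
Substitute y = 2: MRS = 24/x. Setting 24/x = 1 gives x = 24/1 = 24.

x = 24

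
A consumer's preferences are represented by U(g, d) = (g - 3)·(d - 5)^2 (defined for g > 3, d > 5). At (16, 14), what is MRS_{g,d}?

MU_g = (d−5)^2, MU_d = 2·(g−3)·(d−5).
MRS = (1/2)·(d−5)/(g−3).
At (16, 14): MRS = 9/26.
The indifference curve has slope −9/26 at this bundle.

MRS = 9/26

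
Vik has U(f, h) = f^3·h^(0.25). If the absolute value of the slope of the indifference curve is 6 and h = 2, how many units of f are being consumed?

f = 4

MU_f = 3·f^2·h^(0.25) and MU_h = 0.25·f^3·h^(-0.75).
MRS = MU_f/MU_h = (12)·h/f.
Substitute h = 2: MRS = 24/f. Setting 24/f = 6 gives f = 24/6 = 4.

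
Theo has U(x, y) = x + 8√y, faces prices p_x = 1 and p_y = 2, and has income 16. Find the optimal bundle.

MU_x = 1, MU_y = 8/(2√y).
MRS = 1 ÷ (8/(2√y)).
Tangency: set MRS = p_x/p_y = 1/2 = 0.5.
MRS depends only on y: 0.25·√y = 0.5 ⇒ √y = 0.5/0.25 = 2 ⇒ y* = 4.
From the budget, 1·x = 16 − 2·4 = 8, so x* = 8.

x* = 8, y* = 4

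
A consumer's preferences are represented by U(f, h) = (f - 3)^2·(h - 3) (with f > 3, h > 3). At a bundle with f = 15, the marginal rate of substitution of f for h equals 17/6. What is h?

h = 20

MU_f = 2·(f−3)·(h−3), MU_h = (f−3)^2.
MRS = (2/1)·(h−3)/(f−3).
Substitute f = 15: MRS = (h − 3)/6. Setting this equal to 17/6 gives h − 3 = (17/6)·6 = 17, so h = 20.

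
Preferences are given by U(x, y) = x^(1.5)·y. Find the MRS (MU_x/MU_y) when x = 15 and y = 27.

MU_x = 1.5·√x·y and MU_y = x^(1.5).
MRS = MU_x/MU_y = (1.5)·y/x.
At (15, 27): MRS = 2.7.
That is, one extra unit of x is worth 2.7 units of y at the margin.

MRS = 2.7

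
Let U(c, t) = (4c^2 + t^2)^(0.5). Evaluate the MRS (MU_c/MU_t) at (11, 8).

For CES with ρ = 2, MRS = (4/1)·(t/c)^(-1).
At (11, 8): MRS = 5.5.
The indifference curve has slope −5.5 at this bundle.

MRS = 5.5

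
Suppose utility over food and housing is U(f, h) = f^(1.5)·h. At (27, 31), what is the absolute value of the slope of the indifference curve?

MU_f = 1.5·√f·h and MU_h = f^(1.5).
MRS = MU_f/MU_h = (1.5)·h/f.
At (27, 31): MRS = 31/18.
The indifference curve has slope −31/18 at this bundle.

MRS = 31/18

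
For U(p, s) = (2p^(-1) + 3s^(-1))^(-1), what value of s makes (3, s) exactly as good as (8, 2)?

s = 36/13

U depends on (p, s) only through S = 2p^(-1) + 3s^(-1), so equal utility means equal S. At (8, 2): S = 1.75.
With p = 3: 2·3^(-1) = 2/3, so 3s^(-1) = 1.75 − 2/3 = 13/12, i.e. s^(-1) = 13/36.
Hence s = 1/(13/36) = 36/13.
Check: U(3, 36/13) = 0.5714.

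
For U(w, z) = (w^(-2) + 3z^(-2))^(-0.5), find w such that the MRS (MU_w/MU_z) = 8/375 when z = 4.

w = 10

For CES with ρ = -2, MRS = (1/3)·(z/w)^3.
Setting (1/3)·(4/w)^3 = 8/375 gives (4/w)^3 = 8/125, so 4/w = 0.4 and w = 10.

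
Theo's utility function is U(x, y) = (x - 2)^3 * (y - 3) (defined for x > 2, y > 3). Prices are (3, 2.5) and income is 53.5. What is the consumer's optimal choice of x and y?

x* = 12, y* = 7

MU_x = 3·(x−2)^2·(y−3), MU_y = (x−2)^3.
MRS = (3/1)·(y−3)/(x−2).
Tangency: set MRS = p_x/p_y = 3/2.5 = 1.2.
So (3/1)·(y − 3)/(x − 2) = 1.2, i.e. (y − 3) = 0.4·(x − 2).
Rewrite the budget in excess-of-subsistence terms: 3·(x − 2) + 2.5·(y − 3) = 53.5 − 3·2 − 2.5·3 = 40.
Substituting, 4·(x − 2) = 40, so x − 2 = 10 and x* = 12.
Then y − 3 = 0.4·10 = 4, so y* = 7.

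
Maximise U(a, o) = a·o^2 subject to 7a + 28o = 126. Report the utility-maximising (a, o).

a* = 6, o* = 3

MU_a = o^2 and MU_o = 2·a·o.
MRS = MU_a/MU_o = (1/2)·o/a.
Tangency: set MRS = p_a/p_o = 7/28 = 0.25.
So (1/2)·o/a = 0.25, i.e. o = 0.5·a.
Substitute into the budget 7·a + 28·o = 126: 21·a = 126, so a* = 6.
Then o* = 0.5·6 = 3.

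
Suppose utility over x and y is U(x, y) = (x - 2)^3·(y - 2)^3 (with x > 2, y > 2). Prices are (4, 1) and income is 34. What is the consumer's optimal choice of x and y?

x* = 5, y* = 14

MU_x = 3·(x−2)^2·(y−2)^3, MU_y = 3·(x−2)^3·(y−2)^2.
MRS = (y−2)/(x−2).
Tangency: set MRS = p_x/p_y = 4/1 = 4.
So (y − 2)/(x − 2) = 4, i.e. (y − 2) = 4·(x − 2).
Rewrite the budget in excess-of-subsistence terms: 4·(x − 2) + 1·(y − 2) = 34 − 4·2 − 1·2 = 24.
Substituting, 8·(x − 2) = 24, so x − 2 = 3 and x* = 5.
Then y − 2 = 4·3 = 12, so y* = 14.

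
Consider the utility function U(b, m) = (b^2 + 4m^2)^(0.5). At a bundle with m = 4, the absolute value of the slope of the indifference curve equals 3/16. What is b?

b = 3

For CES with ρ = 2, MRS = (1/4)·(m/b)^(-1).
Setting (1/4)·(4/b)^(-1) = 3/16 gives (4/b)^(-1) = 0.75, so 4/b = 4/3 and b = 3.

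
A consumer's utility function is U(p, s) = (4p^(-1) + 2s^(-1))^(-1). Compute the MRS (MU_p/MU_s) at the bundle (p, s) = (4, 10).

For CES with ρ = -1, MRS = (4/2)·(s/p)^2.
At (4, 10): MRS = 12.5.
So at (4, 10) the consumer would give up 12.5 units of s for one more unit of p.

MRS = 12.5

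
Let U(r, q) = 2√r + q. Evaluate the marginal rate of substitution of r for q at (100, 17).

MU_r = 2/(2√r), MU_q = 1.
MRS = 2/(2√r) ÷ 1.
At (100, 17): MRS = 0.1.
That is, one extra unit of r is worth 0.1 units of q at the margin.

MRS = 0.1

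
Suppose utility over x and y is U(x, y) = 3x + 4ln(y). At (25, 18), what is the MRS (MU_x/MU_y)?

MU_x = 3, MU_y = 4/y.
MRS = 3 ÷ (4/y).
At (25, 18): MRS = 13.5.
That is, one extra unit of x is worth 13.5 units of y at the margin.

MRS = 13.5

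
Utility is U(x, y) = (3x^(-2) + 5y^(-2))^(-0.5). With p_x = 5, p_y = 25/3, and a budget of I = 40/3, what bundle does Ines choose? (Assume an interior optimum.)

x* = 1, y* = 1

For CES with ρ = -2, MRS = (3/5)·(y/x)^3.
Tangency: set MRS = p_x/p_y = 5/(25/3) = 0.6.
So (y/x)^3 = 1; taking the cube root, y/x = 1, i.e. y = x.
Substitute into the budget 5·x + (25/3)·y = 40/3: (40/3)·x = 40/3, so x* = 1 and y* = 1.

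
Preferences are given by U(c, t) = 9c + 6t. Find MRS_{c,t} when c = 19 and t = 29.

MU_c = 9, MU_t = 6, so MRS = 9/6 = 1.5 at every bundle.
At (19, 29): MRS = 1.5.
So at (19, 29) the consumer would give up 1.5 units of t for one more unit of c.

MRS = 1.5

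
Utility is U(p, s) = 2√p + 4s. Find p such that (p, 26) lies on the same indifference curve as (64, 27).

U(64, 27) = 124.
Set U(p, 26) = 124 and solve.
With s = 26: 2√p = 124 − 4·26 = 20, so √p = 10 and p = 100.
Check: U(100, 26) = 124.

p = 100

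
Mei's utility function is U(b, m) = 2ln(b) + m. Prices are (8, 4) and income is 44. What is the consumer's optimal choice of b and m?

MU_b = 2/b, MU_m = 1.
MRS = 2/b ÷ 1.
Tangency: set MRS = p_b/p_m = 8/4 = 2.
MRS depends only on b: 2/b = 2 ⇒ b* = 2/2 = 1.
From the budget, 4·m = 44 − 8·1 = 36, so m* = 9.

b* = 1, m* = 9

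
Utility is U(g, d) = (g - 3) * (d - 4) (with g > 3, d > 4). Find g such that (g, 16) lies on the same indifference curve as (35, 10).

g = 19

U(35, 10) = 192.
Set U(g, 16) = 192 and solve.
With d = 16: (16 − 4) = 12, so (g − 3) = 192/12 = 16.
So g = 3 + 16 = 19.
Check: U(19, 16) = 192.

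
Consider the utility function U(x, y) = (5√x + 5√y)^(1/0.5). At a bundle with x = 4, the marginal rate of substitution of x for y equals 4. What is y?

For CES with ρ = 0.5, MRS = √(y/x).
Setting √(y/4) = 4 gives y/4 = 16 and y = 64.

y = 64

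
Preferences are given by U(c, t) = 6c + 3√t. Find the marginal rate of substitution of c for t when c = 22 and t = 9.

MRS = 12

MU_c = 6, MU_t = 3/(2√t).
MRS = 6 ÷ (3/(2√t)).
At (22, 9): MRS = 12.
So at (22, 9) the consumer would give up 12 units of t for one more unit of c.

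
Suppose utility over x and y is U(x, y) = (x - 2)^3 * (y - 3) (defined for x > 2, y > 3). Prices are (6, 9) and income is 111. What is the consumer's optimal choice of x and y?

MU_x = 3·(x−2)^2·(y−3), MU_y = (x−2)^3.
MRS = (3/1)·(y−3)/(x−2).
Tangency: set MRS = p_x/p_y = 6/9 = 2/3.
So (3/1)·(y − 3)/(x − 2) = 2/3, i.e. (y − 3) = (2/9)·(x − 2).
Rewrite the budget in excess-of-subsistence terms: 6·(x − 2) + 9·(y − 3) = 111 − 6·2 − 9·3 = 72.
Substituting, 8·(x − 2) = 72, so x − 2 = 9 and x* = 11.
Then y − 3 = (2/9)·9 = 2, so y* = 5.

x* = 11, y* = 5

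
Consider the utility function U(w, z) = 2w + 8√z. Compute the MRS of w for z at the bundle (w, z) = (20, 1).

MU_w = 2, MU_z = 8/(2√z).
MRS = 2 ÷ (8/(2√z)).
At (20, 1): MRS = 0.5.
So at (20, 1) the consumer would give up 0.5 units of z for one more unit of w.

MRS = 0.5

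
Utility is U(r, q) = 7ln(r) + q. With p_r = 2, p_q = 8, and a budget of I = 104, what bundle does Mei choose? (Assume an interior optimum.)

MU_r = 7/r, MU_q = 1.
MRS = 7/r ÷ 1.
Tangency: set MRS = p_r/p_q = 2/8 = 0.25.
MRS depends only on r: 7/r = 0.25 ⇒ r* = 7/0.25 = 28.
From the budget, 8·q = 104 − 2·28 = 48, so q* = 6.

r* = 28, q* = 6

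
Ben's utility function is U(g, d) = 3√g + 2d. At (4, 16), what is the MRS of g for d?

MRS = 0.375

MU_g = 3/(2√g), MU_d = 2.
MRS = 3/(2√g) ÷ 2.
At (4, 16): MRS = 0.375.
The indifference curve has slope −0.375 at this bundle.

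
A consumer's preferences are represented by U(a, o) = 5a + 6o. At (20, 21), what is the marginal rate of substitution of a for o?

MU_a = 5, MU_o = 6, so MRS = 5/6 at every bundle.
At (20, 21): MRS = 5/6.
So at (20, 21) the consumer would give up 5/6 units of o for one more unit of a.

MRS = 5/6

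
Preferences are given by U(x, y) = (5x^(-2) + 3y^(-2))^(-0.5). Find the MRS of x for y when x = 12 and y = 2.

MRS = 5/648

For CES with ρ = -2, MRS = (5/3)·(y/x)^3.
At (12, 2): MRS = 5/648.
The indifference curve has slope −5/648 at this bundle.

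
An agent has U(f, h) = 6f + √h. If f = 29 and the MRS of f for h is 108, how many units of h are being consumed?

h = 81

MU_f = 6, MU_h = 1/(2√h).
MRS = 6 ÷ (1/(2√h)).
MRS depends only on h: 12·√h = 108 ⇒ √h = 108/12 = 9 ⇒ h = 81.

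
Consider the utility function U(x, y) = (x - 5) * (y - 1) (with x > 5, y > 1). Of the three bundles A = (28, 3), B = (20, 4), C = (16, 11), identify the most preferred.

Evaluate utility at each bundle:
U(A) = 46.
U(B) = 45.
U(C) = 110.
Highest utility is C, so C ≻ A ≻ B.

Bundle C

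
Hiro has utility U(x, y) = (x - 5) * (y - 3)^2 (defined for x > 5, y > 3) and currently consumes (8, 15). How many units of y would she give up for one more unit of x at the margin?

MU_x = (y−3)^2, MU_y = 2·(x−5)·(y−3).
MRS = (1/2)·(y−3)/(x−5).
At (8, 15): MRS = 2.
So at (8, 15) the consumer would give up 2 units of y for one more unit of x.

MRS = 2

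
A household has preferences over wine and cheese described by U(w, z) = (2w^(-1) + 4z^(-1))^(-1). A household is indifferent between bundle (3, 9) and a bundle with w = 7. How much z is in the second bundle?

z = 63/13

U depends on (w, z) only through S = 2w^(-1) + 4z^(-1), so equal utility means equal S. At (3, 9): S = 10/9.
With w = 7: 2·7^(-1) = 2/7, so 4z^(-1) = 10/9 − 2/7 = 52/63, i.e. z^(-1) = 13/63.
Hence z = 1/(13/63) = 63/13.
Check: U(7, 63/13) = 0.9.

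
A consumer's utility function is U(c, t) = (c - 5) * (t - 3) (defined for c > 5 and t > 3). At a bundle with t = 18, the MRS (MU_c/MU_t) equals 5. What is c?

MU_c = (t−3), MU_t = (c−5).
MRS = (t−3)/(c−5).
Substitute t = 18: MRS = 15/(c − 5). Setting this equal to 5 gives c − 5 = 15/5 = 3, so c = 8.

c = 8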